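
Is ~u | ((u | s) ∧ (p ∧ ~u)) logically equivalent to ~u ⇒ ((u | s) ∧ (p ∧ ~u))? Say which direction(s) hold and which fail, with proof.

[⇒] This fails. Under s = F, u = F, p = F, the left side is true but the right side is false.

[⇐] This fails. Under s = F, u = T, p = F, the left side is false but the right side is true.

(⇒) fails and (⇐) fails.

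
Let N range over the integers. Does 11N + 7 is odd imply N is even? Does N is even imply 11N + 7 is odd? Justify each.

Both directions hold.

Converse. Suppose N is even; write N = 2j. Then 11N + 7 = 11·(2j) + 7 = 2·11j + 7, which is odd.

Forward direction. Suppose 11N + 7 is odd. Since 11 is odd, 11N and N have the same parity, so 11N + 7 ≡ N + 7 (mod 2). As 7 is odd, 11N + 7 is odd exactly when N is even. Thus N is even.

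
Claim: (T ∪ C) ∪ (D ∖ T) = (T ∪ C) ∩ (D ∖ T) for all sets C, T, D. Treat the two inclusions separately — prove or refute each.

(⊆) fails; (⊇) holds.

(⟸) Let x ∈ (T ∪ C) ∩ (D ∖ T). Then x ∈ C ∩ D and x ∉ T, from which x ∈ (T ∪ C) ∪ (D ∖ T).

(⟹) This inclusion fails. Take C = {1}, T = ∅, D = ∅; then 1 ∈ (T ∪ C) ∪ (D ∖ T) but 1 ∉ (T ∪ C) ∩ (D ∖ T).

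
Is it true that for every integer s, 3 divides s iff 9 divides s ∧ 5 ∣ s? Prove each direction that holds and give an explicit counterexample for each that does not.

(⇒) This fails: take s = 3. Certainly 3 ∣ 3, but 9 ∤ 3.

(⇐) Suppose 9 ∣ s and 5 ∣ s. Any common multiple of 9 and 5 is a multiple of their lcm; here gcd(9, 5) = 1, so lcm(9, 5) = 9·5 = 45, so 45 ∣ s. Since 3 ∣ 45, it follows that 3 ∣ s.

Only the reverse direction holds.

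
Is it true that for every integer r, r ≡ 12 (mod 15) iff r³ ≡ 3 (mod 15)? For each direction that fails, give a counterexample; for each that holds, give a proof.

Both implications hold.

(⟹) Suppose r ≡ 12 (mod 15). Write r = 15j + 12. Then (15j + 12)³ = 3375j³ + 8100j² + 6480j + 1728 = 15(225j³ + 540j² + 432j + 115) + 3, so r³ ≡ 3 (mod 15).

(⟸) Conversely, suppose r³ ≡ 3 (mod 15). The only residue r in {0, …, 14} with r³ ≡ 3 (mod 15) is r = 12, so r ≡ 12 (mod 15).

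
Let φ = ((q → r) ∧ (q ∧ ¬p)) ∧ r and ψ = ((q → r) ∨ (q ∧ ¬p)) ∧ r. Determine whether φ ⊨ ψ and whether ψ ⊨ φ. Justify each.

Only the forward implication holds.

[⇒] Assume the antecedent. If r is true, ((q → r) ∨ (q ∧ ¬p)) ∧ r reduces to true regardless of the other variables. If r is false, the antecedent cannot hold. Either way ((q → r) ∨ (q ∧ ¬p)) ∧ r holds.

[⇐] This fails. Under r = T, q = F, p = F, the left side is false but the right side is true.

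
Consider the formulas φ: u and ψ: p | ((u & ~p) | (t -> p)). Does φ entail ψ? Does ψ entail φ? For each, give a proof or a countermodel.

Not equivalent: only (⇒) holds.

Forward direction. Assume the antecedent. If t is true, the antecedent forces (t = T, u = T, p = F) or (t = T, u = T, p = T), and p | ((u & ~p) | (t -> p)) holds there. If t is false, p | ((u & ~p) | (t -> p)) reduces to true regardless of the other variables. Either way p | ((u & ~p) | (t -> p)) holds.

Converse. This fails. Under t = F, u = F, p = F, the left side is false but the right side is true.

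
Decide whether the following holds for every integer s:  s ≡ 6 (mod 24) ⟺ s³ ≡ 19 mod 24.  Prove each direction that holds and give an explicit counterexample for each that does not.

(⇒) fails and (⇐) fails.

[⇒] This fails: take s = 6. Then 6 ≡ 6 (mod 24), but 6³ = 216 ≡ 0 (mod 24), not 19.

[⇐] This fails: take s = 19. Then 19³ = 6859 ≡ 19 (mod 24), yet 19 ≡ 19 (mod 24), not 6.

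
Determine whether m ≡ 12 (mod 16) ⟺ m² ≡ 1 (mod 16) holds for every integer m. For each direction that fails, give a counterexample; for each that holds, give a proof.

(⇒) This fails: take m = 12. Then 12 ≡ 12 (mod 16), but 12² = 144 ≡ 0 (mod 16), not 1.

(⇐) This fails: take m = 1. Then 1² = 1 ≡ 1 (mod 16), yet 1 ≡ 1 (mod 16), not 12.

Neither implication holds.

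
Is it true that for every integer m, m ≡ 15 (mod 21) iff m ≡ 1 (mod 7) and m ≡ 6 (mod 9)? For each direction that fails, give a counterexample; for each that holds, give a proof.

The forward direction fails; the converse holds.

(⟹) This fails: m = 57 gives 57 ≡ 15 (mod 21) but 57 ≡ 3 (mod 9), so the conjunction on the right does not hold.

(⟸) Conversely, if m ≡ 1 (mod 7) and m ≡ 6 (mod 9), then by the Chinese remainder theorem m ≡ 15 (mod 63). Since 15 ≡ 15 (mod 21) and 21 ∣ 63, we get m ≡ 15 (mod 21).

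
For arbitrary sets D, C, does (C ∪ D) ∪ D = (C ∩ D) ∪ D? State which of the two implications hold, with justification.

Only the reverse inclusion holds.

(⟸) Let x ∈ (C ∩ D) ∪ D. Then either x ∈ D and x ∉ C; or x ∈ D ∩ C. In each case x ∈ (C ∪ D) ∪ D, so (C ∩ D) ∪ D ⊆ (C ∪ D) ∪ D.

(⟹) This inclusion fails. Take D = ∅, C = {1}; then 1 ∈ (C ∪ D) ∪ D but 1 ∉ (C ∩ D) ∪ D.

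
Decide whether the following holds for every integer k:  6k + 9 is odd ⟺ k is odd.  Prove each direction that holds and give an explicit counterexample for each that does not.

[⇒] This fails: take k = 6. Then 6k + 9 = 45, which is odd, yet k = 6 is even, not odd.

[⇐] Suppose k is odd. Since 6 is even, 6k is even for every k, so 6k + 9 has the same parity as 9, which is odd. Hence 6k + 9 is odd.

(⇒) fails; (⇐) holds.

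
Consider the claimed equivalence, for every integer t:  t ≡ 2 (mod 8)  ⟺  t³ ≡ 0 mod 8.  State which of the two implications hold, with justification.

Only the forward direction holds.

(→) Suppose t ≡ 2 (mod 8). Write t = 8j + 2. Then (8j + 2)³ = 512j³ + 384j² + 96j + 8 = 8(64j³ + 48j² + 12j + 1) + 0, so t³ ≡ 0 (mod 8).

(←) This fails: take t = 0. Then 0³ = 0 ≡ 0 (mod 8), yet 0 ≡ 0 (mod 8), not 2.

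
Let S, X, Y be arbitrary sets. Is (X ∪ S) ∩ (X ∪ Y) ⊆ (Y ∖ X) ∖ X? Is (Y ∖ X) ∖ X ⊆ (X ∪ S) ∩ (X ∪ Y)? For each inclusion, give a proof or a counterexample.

(⊆) This inclusion fails. Take S = ∅, X = {1}, Y = ∅; then 1 ∈ (X ∪ S) ∩ (X ∪ Y) but 1 ∉ (Y ∖ X) ∖ X.

(⊇) This inclusion fails. Take S = ∅, X = ∅, Y = {1}; then 1 ∈ (Y ∖ X) ∖ X but 1 ∉ (X ∪ S) ∩ (X ∪ Y).

Both inclusions fail.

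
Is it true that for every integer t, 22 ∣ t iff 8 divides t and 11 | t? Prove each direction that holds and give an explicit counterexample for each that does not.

[⇒] This fails: take t = 22. Certainly 22 ∣ 22, but 8 ∤ 22.

[⇐] Suppose 8 ∣ t and 11 ∣ t. Any common multiple of 8 and 11 is a multiple of their lcm; here gcd(8, 11) = 1, so lcm(8, 11) = 8·11 = 88, so 88 ∣ t. Since 22 ∣ 88, it follows that 22 ∣ t.

Only the reverse direction holds.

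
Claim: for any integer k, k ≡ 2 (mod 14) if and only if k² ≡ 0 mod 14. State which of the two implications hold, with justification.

Neither implication holds.

(⟹) This fails: take k = 2. Then 2 ≡ 2 (mod 14), but 2² = 4 ≡ 4 (mod 14), not 0.

(⟸) This fails: take k = 0. Then 0² = 0 ≡ 0 (mod 14), yet 0 ≡ 0 (mod 14), not 2.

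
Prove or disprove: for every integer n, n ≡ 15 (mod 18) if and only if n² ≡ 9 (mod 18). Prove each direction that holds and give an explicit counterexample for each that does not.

(⇒) Suppose n ≡ 15 (mod 18). Write n = 18j + 15. Then (18j + 15)² = 324j² + 540j + 225 = 18(18j² + 30j + 12) + 9, so n² ≡ 9 (mod 18).

(⇐) This fails: take n = 3. Then 3² = 9 ≡ 9 (mod 18), yet 3 ≡ 3 (mod 18), not 15.

Only the forward direction holds.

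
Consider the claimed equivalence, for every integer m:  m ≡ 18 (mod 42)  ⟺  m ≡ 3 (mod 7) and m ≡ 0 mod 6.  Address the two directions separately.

[⇒] This fails: m = 18 gives 18 ≡ 18 (mod 42) but 18 ≡ 4 (mod 7), so the conjunction on the right does not hold.

[⇐] This fails: m = 24 satisfies both congruences on the right (24 ≡ 3 mod 7 and 24 ≡ 0 mod 6) yet 24 ≡ 24 (mod 42), not 18.

Neither direction holds.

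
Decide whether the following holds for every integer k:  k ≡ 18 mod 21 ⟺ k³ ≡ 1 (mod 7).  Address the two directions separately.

(⇒) Suppose k ≡ 18 (mod 21). Then k³ ≡ 18³ = 5832 (mod 21), and since 7 ∣ 21, also k³ ≡ 1 (mod 7).

(⇐) This fails: take k = 1. Then 1³ = 1 ≡ 1 (mod 7), yet 1 ≡ 1 (mod 21), not 18.

Only the forward direction holds.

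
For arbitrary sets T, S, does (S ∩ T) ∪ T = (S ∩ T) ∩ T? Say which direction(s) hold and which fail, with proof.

The sets are not equal: only the reverse inclusion holds.

(⟹) This inclusion fails. Take T = {1}, S = ∅; then 1 ∈ (S ∩ T) ∪ T but 1 ∉ (S ∩ T) ∩ T.

(⟸) Let x ∈ (S ∩ T) ∩ T. Then x ∈ T ∩ S, from which x ∈ (S ∩ T) ∪ T.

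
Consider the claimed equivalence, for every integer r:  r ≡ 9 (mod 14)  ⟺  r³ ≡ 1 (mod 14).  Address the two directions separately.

(⟹) Suppose r ≡ 9 (mod 14). Write r = 14j + 9. Then (14j + 9)³ = 2744j³ + 5292j² + 3402j + 729 = 14(196j³ + 378j² + 243j + 52) + 1, so r³ ≡ 1 (mod 14).

(⟸) This fails: take r = 1. Then 1³ = 1 ≡ 1 (mod 14), yet 1 ≡ 1 (mod 14), not 9.

Only the forward direction holds.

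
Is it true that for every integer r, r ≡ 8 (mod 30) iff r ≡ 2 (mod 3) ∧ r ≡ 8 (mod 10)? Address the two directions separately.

(⟹) Suppose r ≡ 8 (mod 30); write r = 30j + 8. Since 3 ∣ 30, reducing mod 3 gives r ≡ 8 ≡ 2 (mod 3); since 10 ∣ 30, reducing mod 10 gives r ≡ 8 (mod 10).

(⟸) Conversely, if r ≡ 2 (mod 3) and r ≡ 8 (mod 10), then by the Chinese remainder theorem r ≡ 8 (mod 30). This is exactly r ≡ 8 (mod 30).

The biconditional holds.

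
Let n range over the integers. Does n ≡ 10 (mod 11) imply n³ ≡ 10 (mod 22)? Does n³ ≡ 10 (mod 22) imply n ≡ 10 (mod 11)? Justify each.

(⟸) The residues r modulo 22 with r³ ≡ 10 (mod 22) are exactly {10}, and each is ≡ 10 (mod 11).

(⟹) This fails: take n = 21. Then 21 ≡ 10 (mod 11), but 21³ = 9261 ≡ 21 (mod 22), not 10.

(⇒) fails; (⇐) holds.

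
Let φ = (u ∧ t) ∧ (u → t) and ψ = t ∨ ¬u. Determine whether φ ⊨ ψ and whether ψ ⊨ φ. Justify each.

(→) Assume the antecedent. If u is true, the antecedent forces (u = T, t = T), and t ∨ ¬u holds there. If u is false, the antecedent cannot hold. Either way t ∨ ¬u holds.

(←) This fails. Under u = F, t = F, the left side is false but the right side is true.

The forward direction holds; the converse fails.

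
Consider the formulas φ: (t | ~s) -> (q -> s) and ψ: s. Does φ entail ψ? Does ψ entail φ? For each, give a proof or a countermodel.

Only the reverse direction holds.

(⟸) Assume the antecedent. If s is true, (t | ~s) -> (q -> s) reduces to true regardless of the other variables. If s is false, the antecedent cannot hold. Either way (t | ~s) -> (q -> s) holds.

(⟹) This fails. Under s = F, q = F, t = F, the left side is true but the right side is false.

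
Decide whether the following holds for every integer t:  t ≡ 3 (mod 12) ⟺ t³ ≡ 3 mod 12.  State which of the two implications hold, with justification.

The biconditional holds.

(→) Suppose t ≡ 3 (mod 12). Write t = 12j + 3. Then (12j + 3)³ = 1728j³ + 1296j² + 324j + 27 = 12(144j³ + 108j² + 27j + 2) + 3, so t³ ≡ 3 (mod 12).

(←) Conversely, suppose t³ ≡ 3 (mod 12). The only residue r in {0, …, 11} with r³ ≡ 3 (mod 12) is r = 3, so t ≡ 3 (mod 12).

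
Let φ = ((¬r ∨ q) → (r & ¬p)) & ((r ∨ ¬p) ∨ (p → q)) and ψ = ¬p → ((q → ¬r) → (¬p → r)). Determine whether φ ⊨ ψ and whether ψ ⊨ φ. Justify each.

The forward direction holds; the converse fails.

(⟹) Assume the antecedent. If r is true, ¬p → ((q → ¬r) → (¬p → r)) reduces to true regardless of the other variables. If r is false, the antecedent cannot hold. Either way ¬p → ((q → ¬r) → (¬p → r)) holds.

(⟸) This fails. Under r = F, p = T, q = F, the left side is false but the right side is true.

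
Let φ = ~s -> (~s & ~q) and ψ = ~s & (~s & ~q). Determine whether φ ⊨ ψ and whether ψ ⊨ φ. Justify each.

(→) This fails. Under s = T, q = F, the left side is true but the right side is false.

(←) Assume the antecedent. If s is true, the antecedent cannot hold. If s is false, the antecedent forces (s = F, q = F), and ~s -> (~s & ~q) holds there. Either way ~s -> (~s & ~q) holds.

Only the converse holds.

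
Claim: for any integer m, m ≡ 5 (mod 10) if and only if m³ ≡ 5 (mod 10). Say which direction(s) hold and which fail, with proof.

Forward direction. Suppose m ≡ 5 (mod 10). Write m = 10j + 5. Then (10j + 5)³ = 1000j³ + 1500j² + 750j + 125 = 10(100j³ + 150j² + 75j + 12) + 5, so m³ ≡ 5 (mod 10).

Converse. Suppose m³ ≡ 5 (mod 10). The only residue r in {0, …, 9} with r³ ≡ 5 (mod 10) is r = 5, so m ≡ 5 (mod 10).

Both directions hold; the statement is true.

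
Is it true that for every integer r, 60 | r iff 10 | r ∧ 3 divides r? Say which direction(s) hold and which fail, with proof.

(⇒) holds; (⇐) fails.

(⟹) If 60 ∣ r, write r = 60q. Since 60 = 6·10, r = 10·(6q), so 10 ∣ r; and since 60 = 20·3, r = 3·(20q), so 3 ∣ r.

(⟸) This fails: take r = 30. Both 10 ∣ 30 and 3 ∣ 30, yet 30 is not a multiple of 60 (since 30 = 0·60 + 30), so 60 ∤ 30.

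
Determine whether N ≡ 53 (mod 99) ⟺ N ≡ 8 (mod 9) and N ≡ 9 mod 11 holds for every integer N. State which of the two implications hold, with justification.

(←) If N ≡ 8 (mod 9) and N ≡ 9 (mod 11), then by the Chinese remainder theorem N ≡ 53 (mod 99). This is exactly N ≡ 53 (mod 99).

(→) Suppose N ≡ 53 (mod 99); write N = 99j + 53. Since 9 ∣ 99, reducing mod 9 gives N ≡ 53 ≡ 8 (mod 9); since 11 ∣ 99, reducing mod 11 gives N ≡ 53 ≡ 9 (mod 11).

Both implications hold.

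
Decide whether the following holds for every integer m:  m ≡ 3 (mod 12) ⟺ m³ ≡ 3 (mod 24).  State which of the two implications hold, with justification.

Forward direction. This fails: take m = 15. Then 15 ≡ 3 (mod 12), but 15³ = 3375 ≡ 15 (mod 24), not 3.

Converse. The residues r modulo 24 with r³ ≡ 3 (mod 24) are exactly {3}, and each is ≡ 3 (mod 12).

(⇒) fails; (⇐) holds.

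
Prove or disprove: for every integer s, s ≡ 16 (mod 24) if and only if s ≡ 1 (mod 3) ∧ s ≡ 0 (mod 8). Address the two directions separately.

Both implications hold.

(⇒) Suppose s ≡ 16 (mod 24); write s = 24j + 16. Since 3 ∣ 24, reducing mod 3 gives s ≡ 16 ≡ 1 (mod 3); since 8 ∣ 24, reducing mod 8 gives s ≡ 16 ≡ 0 (mod 8).

(⇐) Conversely, if s ≡ 1 (mod 3) and s ≡ 0 (mod 8), then by the Chinese remainder theorem s ≡ 16 (mod 24). This is exactly s ≡ 16 (mod 24).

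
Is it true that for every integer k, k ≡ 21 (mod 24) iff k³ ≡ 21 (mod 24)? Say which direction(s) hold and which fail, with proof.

The biconditional holds.

(⟹) Suppose k ≡ 21 (mod 24). Write k = 24j + 21. Then (24j + 21)³ = 13824j³ + 36288j² + 31752j + 9261 = 24(576j³ + 1512j² + 1323j + 385) + 21, so k³ ≡ 21 (mod 24).

(⟸) Conversely, suppose k³ ≡ 21 (mod 24). The only residue r in {0, …, 23} with r³ ≡ 21 (mod 24) is r = 21, so k ≡ 21 (mod 24).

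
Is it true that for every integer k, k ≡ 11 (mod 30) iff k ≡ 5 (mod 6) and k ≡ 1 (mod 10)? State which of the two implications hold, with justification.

Both implications hold.

(⇒) Suppose k ≡ 11 (mod 30); write k = 30j + 11. Since 6 ∣ 30, reducing mod 6 gives k ≡ 11 ≡ 5 (mod 6); since 10 ∣ 30, reducing mod 10 gives k ≡ 11 ≡ 1 (mod 10).

(⇐) Conversely, if k ≡ 5 (mod 6) and k ≡ 1 (mod 10), then by the Chinese remainder theorem k ≡ 11 (mod 30). This is exactly k ≡ 11 (mod 30).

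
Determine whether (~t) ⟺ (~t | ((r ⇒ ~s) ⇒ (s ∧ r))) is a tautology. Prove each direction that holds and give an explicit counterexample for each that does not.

Only the forward implication holds.

Forward direction. Assume the antecedent. If s is true, the antecedent forces (s = T, r = F, t = F) or (s = T, r = T, t = F), and ~t | ((r ⇒ ~s) ⇒ (s ∧ r)) holds there. If s is false, the antecedent forces (s = F, r = F, t = F) or (s = F, r = T, t = F), and ~t | ((r ⇒ ~s) ⇒ (s ∧ r)) holds there. Either way ~t | ((r ⇒ ~s) ⇒ (s ∧ r)) holds.

Converse. This fails. Under s = T, r = T, t = T, the left side is false but the right side is true.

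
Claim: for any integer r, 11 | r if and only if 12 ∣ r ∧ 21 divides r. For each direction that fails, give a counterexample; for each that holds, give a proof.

Both directions fail.

(→) This fails: take r = 11. Certainly 11 ∣ 11, but 12 ∤ 11.

(←) This fails: take r = 84. Both 12 ∣ 84 and 21 ∣ 84, yet 84 is not a multiple of 11 (since 84 = 7·11 + 7), so 11 ∤ 84.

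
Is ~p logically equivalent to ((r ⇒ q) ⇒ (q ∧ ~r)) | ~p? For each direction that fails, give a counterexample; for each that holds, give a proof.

Only the forward implication holds.

(⟹) Assume the antecedent. If q is true, the antecedent forces (q = T, r = F, p = F) or (q = T, r = T, p = F), and ((r ⇒ q) ⇒ (q ∧ ~r)) | ~p holds there. If q is false, the antecedent forces (q = F, r = F, p = F) or (q = F, r = T, p = F), and ((r ⇒ q) ⇒ (q ∧ ~r)) | ~p holds there. Either way ((r ⇒ q) ⇒ (q ∧ ~r)) | ~p holds.

(⟸) This fails. Under q = T, r = F, p = T, the left side is false but the right side is true.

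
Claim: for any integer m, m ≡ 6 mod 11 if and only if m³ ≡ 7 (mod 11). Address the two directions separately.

[⇒] Suppose m ≡ 6 mod 11. Write m = 11j + 6. Then (11j + 6)³ = 1331j³ + 2178j² + 1188j + 216 = 11(121j³ + 198j² + 108j + 19) + 7, so m³ ≡ 7 (mod 11).

[⇐] For the converse, argue contrapositively. If m ≢ 6 (mod 11), then m is congruent to one of 0, 1, 2, 3, 4, 5, 7, 8, 9, 10 modulo 11, and these give m³ ≡ 0, 1, 8, 5, 9, 4, 2, 6, 3, 10 respectively — never 7.

Both directions hold; the statement is true.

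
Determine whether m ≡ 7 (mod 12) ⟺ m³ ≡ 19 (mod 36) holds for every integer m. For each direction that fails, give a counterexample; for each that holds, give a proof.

(⇒) Suppose m ≡ 7 (mod 12). Working modulo 36, m ∈ {7, 19, 31}; for each such r, r³ ≡ 19 (mod 36).

(⇐) Conversely, the residues r modulo 36 with r³ ≡ 19 (mod 36) are exactly {7, 19, 31}, and each is ≡ 7 (mod 12).

Equivalent; both directions hold.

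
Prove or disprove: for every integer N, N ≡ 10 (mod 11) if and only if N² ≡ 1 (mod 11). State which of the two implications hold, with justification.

(⟹) Suppose N ≡ 10 (mod 11). Write N = 11j + 10. Then (11j + 10)² = 121j² + 220j + 100 = 11(11j² + 20j + 9) + 1, so N² ≡ 1 (mod 11).

(⟸) This fails: take N = 1. Then 1² = 1 ≡ 1 (mod 11), yet 1 ≡ 1 (mod 11), not 10.

(⇒) holds; (⇐) fails.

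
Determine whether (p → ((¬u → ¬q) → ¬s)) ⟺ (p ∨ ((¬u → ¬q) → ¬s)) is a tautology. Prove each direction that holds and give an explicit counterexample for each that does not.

(⟹) This fails. Under s = T, q = F, p = F, u = F, the left side is true but the right side is false.

(⟸) This fails. Under s = T, q = F, p = T, u = F, the left side is false but the right side is true.

Both directions fail.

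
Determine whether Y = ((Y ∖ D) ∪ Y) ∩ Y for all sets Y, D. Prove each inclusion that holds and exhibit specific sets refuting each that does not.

(⊆) Let x ∈ Y. Then either x ∈ Y and x ∉ D; or x ∈ Y ∩ D. In each case x ∈ ((Y ∖ D) ∪ Y) ∩ Y, so Y ⊆ ((Y ∖ D) ∪ Y) ∩ Y.

(⊇) Let x ∈ ((Y ∖ D) ∪ Y) ∩ Y. Then either x ∈ Y and x ∉ D; or x ∈ Y ∩ D. In each case x ∈ Y, so ((Y ∖ D) ∪ Y) ∩ Y ⊆ Y.

Both inclusions hold; the sets are equal.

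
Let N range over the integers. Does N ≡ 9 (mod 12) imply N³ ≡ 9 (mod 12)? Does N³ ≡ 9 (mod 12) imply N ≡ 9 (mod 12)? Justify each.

Equivalent; both directions hold.

(⇒) Suppose N ≡ 9 (mod 12). Write N = 12j + 9. Then (12j + 9)³ = 1728j³ + 3888j² + 2916j + 729 = 12(144j³ + 324j² + 243j + 60) + 9, so N³ ≡ 9 (mod 12).

(⇐) Conversely, suppose N³ ≡ 9 (mod 12). The only residue r in {0, …, 11} with r³ ≡ 9 (mod 12) is r = 9, so N ≡ 9 (mod 12).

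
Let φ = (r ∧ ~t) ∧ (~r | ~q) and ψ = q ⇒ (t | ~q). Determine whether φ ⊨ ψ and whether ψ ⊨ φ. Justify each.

(⟹) Assume the antecedent. If t is true, the antecedent cannot hold. If t is false, the antecedent forces (t = F, r = T, q = F), and q ⇒ (t | ~q) holds there. Either way q ⇒ (t | ~q) holds.

(⟸) This fails. Under t = F, r = F, q = F, the left side is false but the right side is true.

Not equivalent: only (⇒) holds.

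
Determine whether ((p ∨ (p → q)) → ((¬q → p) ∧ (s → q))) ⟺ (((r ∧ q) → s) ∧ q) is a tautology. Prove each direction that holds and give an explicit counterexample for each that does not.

Only the converse holds.

Converse. Assume the antecedent. If q is true, the consequent reduces to true regardless of the other variables. If q is false, the antecedent cannot hold. Either way the consequent holds.

Forward direction. This fails. Under s = F, p = T, r = F, q = F, the left side is true but the right side is false.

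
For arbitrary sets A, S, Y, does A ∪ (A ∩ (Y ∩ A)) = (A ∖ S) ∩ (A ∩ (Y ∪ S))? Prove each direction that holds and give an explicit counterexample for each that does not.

(⟹) This inclusion fails. Take A = {1}, S = ∅, Y = ∅; then 1 ∈ A ∪ (A ∩ (Y ∩ A)) but 1 ∉ (A ∖ S) ∩ (A ∩ (Y ∪ S)).

(⟸) Let x ∈ (A ∖ S) ∩ (A ∩ (Y ∪ S)). Then x ∈ A ∩ Y and x ∉ S, from which x ∈ A ∪ (A ∩ (Y ∩ A)).

(⊆) fails; (⊇) holds.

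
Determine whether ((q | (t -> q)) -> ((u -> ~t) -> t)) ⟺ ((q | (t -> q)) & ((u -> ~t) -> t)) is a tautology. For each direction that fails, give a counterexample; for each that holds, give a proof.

(⟹) This fails. Under u = F, q = F, t = T, the left side is true but the right side is false.

(⟸) Assume the antecedent. If u is true, the antecedent forces (u = T, q = T, t = T), and the consequent holds there. If u is false, the antecedent forces (u = F, q = T, t = T), and the consequent holds there. Either way the consequent holds.

Not equivalent: only (⇐) holds.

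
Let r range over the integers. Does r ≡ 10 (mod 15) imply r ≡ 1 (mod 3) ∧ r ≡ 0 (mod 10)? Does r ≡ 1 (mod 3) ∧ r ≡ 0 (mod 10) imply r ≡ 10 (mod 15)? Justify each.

Only the reverse direction holds.

(→) This fails: r = 25 gives 25 ≡ 10 (mod 15) but 25 ≡ 5 (mod 10), so the conjunction on the right does not hold.

(←) Conversely, if r ≡ 1 (mod 3) and r ≡ 0 (mod 10), then by the Chinese remainder theorem r ≡ 10 (mod 30). Since 10 ≡ 10 (mod 15) and 15 ∣ 30, we get r ≡ 10 (mod 15).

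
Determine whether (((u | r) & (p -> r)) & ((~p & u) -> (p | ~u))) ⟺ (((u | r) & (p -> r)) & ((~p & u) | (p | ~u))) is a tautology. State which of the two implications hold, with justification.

Only the forward implication holds.

(→) Assume the antecedent. If r is true, the consequent reduces to true regardless of the other variables. If r is false, the antecedent cannot hold. Either way the consequent holds.

(←) This fails. Under r = F, p = F, u = T, the left side is false but the right side is true.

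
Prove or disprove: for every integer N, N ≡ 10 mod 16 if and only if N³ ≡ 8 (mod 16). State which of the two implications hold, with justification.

Only the forward implication holds.

(→) Suppose N ≡ 10 mod 16. Write N = 16j + 10. Then (16j + 10)³ = 4096j³ + 7680j² + 4800j + 1000 = 16(256j³ + 480j² + 300j + 62) + 8, so N³ ≡ 8 (mod 16).

(←) This fails: take N = 2. Then 2³ = 8 ≡ 8 (mod 16), yet 2 ≡ 2 (mod 16), not 10.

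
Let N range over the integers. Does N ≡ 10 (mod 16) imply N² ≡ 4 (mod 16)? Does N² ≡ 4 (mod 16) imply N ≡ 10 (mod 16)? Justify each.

Not equivalent: only (⇒) holds.

(⟹) Suppose N ≡ 10 (mod 16). Write N = 16j + 10. Then (16j + 10)² = 256j² + 320j + 100 = 16(16j² + 20j + 6) + 4, so N² ≡ 4 (mod 16).

(⟸) This fails: take N = 2. Then 2² = 4 ≡ 4 (mod 16), yet 2 ≡ 2 (mod 16), not 10.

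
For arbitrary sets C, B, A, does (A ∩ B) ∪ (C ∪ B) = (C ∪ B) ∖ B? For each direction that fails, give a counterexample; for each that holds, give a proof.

(⊆) This inclusion fails. Take C = ∅, B = {1}, A = ∅; then 1 ∈ (A ∩ B) ∪ (C ∪ B) but 1 ∉ (C ∪ B) ∖ B.

(⊇) Let x ∈ (C ∪ B) ∖ B. Then either x ∈ C and x ∉ B, A; or x ∈ C ∩ A and x ∉ B. In each case x ∈ (A ∩ B) ∪ (C ∪ B), so (C ∪ B) ∖ B ⊆ (A ∩ B) ∪ (C ∪ B).

The sets are not equal: only the reverse inclusion holds.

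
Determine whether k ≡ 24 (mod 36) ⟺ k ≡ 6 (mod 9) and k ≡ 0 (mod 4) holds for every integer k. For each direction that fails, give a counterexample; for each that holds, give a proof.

(→) Suppose k ≡ 24 (mod 36); write k = 36j + 24. Since 9 ∣ 36, reducing mod 9 gives k ≡ 24 ≡ 6 (mod 9); since 4 ∣ 36, reducing mod 4 gives k ≡ 24 ≡ 0 (mod 4).

(←) Conversely, if k ≡ 6 (mod 9) and k ≡ 0 (mod 4), then by the Chinese remainder theorem k ≡ 24 (mod 36). This is exactly k ≡ 24 (mod 36).

Both implications hold.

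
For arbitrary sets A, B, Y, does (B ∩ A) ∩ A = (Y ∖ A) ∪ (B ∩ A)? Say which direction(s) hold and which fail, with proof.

(⟹) Let x ∈ (B ∩ A) ∩ A. Then either x ∈ A ∩ B and x ∉ Y; or x ∈ A ∩ B ∩ Y. In each case x ∈ (Y ∖ A) ∪ (B ∩ A), so (B ∩ A) ∩ A ⊆ (Y ∖ A) ∪ (B ∩ A).

(⟸) This inclusion fails. Take A = ∅, B = ∅, Y = {1}; then 1 ∈ (Y ∖ A) ∪ (B ∩ A) but 1 ∉ (B ∩ A) ∩ A.

Only the forward inclusion holds.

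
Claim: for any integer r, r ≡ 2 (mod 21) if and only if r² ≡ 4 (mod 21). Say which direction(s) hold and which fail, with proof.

(⟹) Suppose r ≡ 2 (mod 21). Write r = 21j + 2. Then (21j + 2)² = 441j² + 84j + 4 = 21(21j² + 4j) + 4, so r² ≡ 4 (mod 21).

(⟸) This fails: take r = 5. Then 5² = 25 ≡ 4 (mod 21), yet 5 ≡ 5 (mod 21), not 2.

The forward direction holds; the converse fails.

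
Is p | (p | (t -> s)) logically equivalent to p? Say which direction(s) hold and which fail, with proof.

(⇐) Assume the antecedent. If s is true, p | (p | (t -> s)) reduces to true regardless of the other variables. If s is false, the antecedent forces (s = F, t = F, p = T) or (s = F, t = T, p = T), and p | (p | (t -> s)) holds there. Either way p | (p | (t -> s)) holds.

(⇒) This fails. Under s = F, t = F, p = F, the left side is true but the right side is false.

The forward direction fails; the converse holds.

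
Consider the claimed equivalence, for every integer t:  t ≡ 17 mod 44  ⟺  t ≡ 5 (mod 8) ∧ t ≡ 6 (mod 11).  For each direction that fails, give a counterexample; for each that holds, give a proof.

(⇒) This fails: t = 17 gives 17 ≡ 17 (mod 44) but 17 ≡ 1 (mod 8), so the conjunction on the right does not hold.

(⇐) Conversely, if t ≡ 5 (mod 8) and t ≡ 6 (mod 11), then by the Chinese remainder theorem t ≡ 61 (mod 88). Since 61 ≡ 17 (mod 44) and 44 ∣ 88, we get t ≡ 17 (mod 44).

Only the converse holds.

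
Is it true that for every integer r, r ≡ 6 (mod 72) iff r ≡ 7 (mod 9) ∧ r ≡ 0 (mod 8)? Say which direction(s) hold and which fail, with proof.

[⇒] This fails: r = 6 gives 6 ≡ 6 (mod 72) but 6 ≡ 6 (mod 9), so the conjunction on the right does not hold.

[⇐] This fails: r = 16 satisfies both congruences on the right (16 ≡ 7 mod 9 and 16 ≡ 0 mod 8) yet 16 ≡ 16 (mod 72), not 6.

Both directions fail.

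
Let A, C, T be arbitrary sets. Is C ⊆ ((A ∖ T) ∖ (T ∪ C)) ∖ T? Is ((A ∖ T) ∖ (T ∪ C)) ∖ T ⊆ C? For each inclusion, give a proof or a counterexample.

Forward inclusion. This inclusion fails. Take A = ∅, C = {1}, T = ∅; then 1 ∈ C but 1 ∉ ((A ∖ T) ∖ (T ∪ C)) ∖ T.

Reverse inclusion. This inclusion fails. Take A = {1}, C = ∅, T = ∅; then 1 ∈ ((A ∖ T) ∖ (T ∪ C)) ∖ T but 1 ∉ C.

(⊆) fails and (⊇) fails.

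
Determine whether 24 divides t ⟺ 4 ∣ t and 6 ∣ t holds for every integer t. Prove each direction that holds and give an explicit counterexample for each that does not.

The forward direction holds; the converse fails.

(⇐) This fails: take t = 12. Both 4 ∣ 12 and 6 ∣ 12, yet 12 is not a multiple of 24 (since 12 = 0·24 + 12), so 24 ∤ 12.

(⇒) If 24 ∣ t, write t = 24q. Since 24 = 6·4, t = 4·(6q), so 4 ∣ t; and since 24 = 4·6, t = 6·(4q), so 6 ∣ t.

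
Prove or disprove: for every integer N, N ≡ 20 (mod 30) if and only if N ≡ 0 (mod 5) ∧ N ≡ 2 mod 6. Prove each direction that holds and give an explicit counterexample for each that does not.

Both directions hold; the statement is true.

[⇒] Suppose N ≡ 20 (mod 30); write N = 30j + 20. Since 5 ∣ 30, reducing mod 5 gives N ≡ 20 ≡ 0 (mod 5); since 6 ∣ 30, reducing mod 6 gives N ≡ 20 ≡ 2 (mod 6).

[⇐] Conversely, if N ≡ 0 (mod 5) and N ≡ 2 (mod 6), then by the Chinese remainder theorem N ≡ 20 (mod 30). This is exactly N ≡ 20 (mod 30).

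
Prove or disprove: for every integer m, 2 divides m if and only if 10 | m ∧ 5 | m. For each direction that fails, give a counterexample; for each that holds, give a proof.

Not equivalent: only (⇐) holds.

(⇐) Suppose 10 ∣ m and 5 ∣ m. Any common multiple of 10 and 5 is a multiple of their lcm; here lcm(10, 5) = 10·5/gcd(10, 5) = 50/5 = 10, so 10 ∣ m. Since 2 ∣ 10, it follows that 2 ∣ m.

(⇒) This fails: take m = 2. Certainly 2 ∣ 2, but 10 ∤ 2.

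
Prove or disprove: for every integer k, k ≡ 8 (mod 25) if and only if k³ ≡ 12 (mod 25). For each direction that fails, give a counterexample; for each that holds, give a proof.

Both directions hold; the statement is true.

[⇒] Suppose k ≡ 8 (mod 25). Write k = 25j + 8. Then (25j + 8)³ = 15625j³ + 15000j² + 4800j + 512 = 25(625j³ + 600j² + 192j + 20) + 12, so k³ ≡ 12 (mod 25).

[⇐] Conversely, suppose k³ ≡ 12 (mod 25). The only residue r in {0, …, 24} with r³ ≡ 12 (mod 25) is r = 8, so k ≡ 8 (mod 25).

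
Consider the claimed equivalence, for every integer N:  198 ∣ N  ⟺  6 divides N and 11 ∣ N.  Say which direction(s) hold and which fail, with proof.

Only the forward implication holds.

(→) If 198 ∣ N, write N = 198q. Since 198 = 33·6, N = 6·(33q), so 6 ∣ N; and since 198 = 18·11, N = 11·(18q), so 11 ∣ N.

(←) This fails: take N = 66. Both 6 ∣ 66 and 11 ∣ 66, yet 66 is not a multiple of 198 (since 66 = 0·198 + 66), so 198 ∤ 66.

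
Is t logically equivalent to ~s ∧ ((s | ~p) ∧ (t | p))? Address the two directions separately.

[⇒] This fails. Under p = T, t = T, s = F, the left side is true but the right side is false.

[⇐] Assume the antecedent. If p is true, the antecedent cannot hold. If p is false, the antecedent forces (p = F, t = T, s = F), and t holds there. Either way t holds.

(⇒) fails; (⇐) holds.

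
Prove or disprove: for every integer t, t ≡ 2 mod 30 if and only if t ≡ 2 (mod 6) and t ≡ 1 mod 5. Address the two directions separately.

(→) This fails: t = 2 gives 2 ≡ 2 (mod 30) but 2 ≡ 2 (mod 5), so the conjunction on the right does not hold.

(←) This fails: t = 26 satisfies both congruences on the right (26 ≡ 2 mod 6 and 26 ≡ 1 mod 5) yet 26 ≡ 26 (mod 30), not 2.

Neither implication holds.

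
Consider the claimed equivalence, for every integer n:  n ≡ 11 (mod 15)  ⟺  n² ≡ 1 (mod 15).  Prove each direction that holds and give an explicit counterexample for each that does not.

The forward direction holds; the converse fails.

Forward direction. Suppose n ≡ 11 (mod 15). Write n = 15j + 11. Then (15j + 11)² = 225j² + 330j + 121 = 15(15j² + 22j + 8) + 1, so n² ≡ 1 (mod 15).

Converse. This fails: take n = 1. Then 1² = 1 ≡ 1 (mod 15), yet 1 ≡ 1 (mod 15), not 11.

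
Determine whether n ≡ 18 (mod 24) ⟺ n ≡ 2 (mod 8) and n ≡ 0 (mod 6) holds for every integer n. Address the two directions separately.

[⇒] Suppose n ≡ 18 (mod 24); write n = 24j + 18. Since 8 ∣ 24, reducing mod 8 gives n ≡ 18 ≡ 2 (mod 8); since 6 ∣ 24, reducing mod 6 gives n ≡ 18 ≡ 0 (mod 6).

[⇐] Conversely, if n ≡ 2 (mod 8) and n ≡ 0 (mod 6), then by the Chinese remainder theorem n ≡ 18 (mod 24). This is exactly n ≡ 18 (mod 24).

Both directions hold; the statement is true.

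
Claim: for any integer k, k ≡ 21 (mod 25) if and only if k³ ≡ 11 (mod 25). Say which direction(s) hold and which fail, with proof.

Both directions hold.

(⟹) Suppose k ≡ 21 (mod 25). Write k = 25j + 21. Then (25j + 21)³ = 15625j³ + 39375j² + 33075j + 9261 = 25(625j³ + 1575j² + 1323j + 370) + 11, so k³ ≡ 11 (mod 25).

(⟸) Conversely, suppose k³ ≡ 11 (mod 25). The only residue r in {0, …, 24} with r³ ≡ 11 (mod 25) is r = 21, so k ≡ 21 (mod 25).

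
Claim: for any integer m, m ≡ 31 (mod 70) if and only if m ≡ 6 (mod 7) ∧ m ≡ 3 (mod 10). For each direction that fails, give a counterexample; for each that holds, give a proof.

Both directions fail.

(→) This fails: m = 31 gives 31 ≡ 31 (mod 70) but 31 ≡ 3 (mod 7), so the conjunction on the right does not hold.

(←) This fails: m = 13 satisfies both congruences on the right (13 ≡ 6 mod 7 and 13 ≡ 3 mod 10) yet 13 ≡ 13 (mod 70), not 31.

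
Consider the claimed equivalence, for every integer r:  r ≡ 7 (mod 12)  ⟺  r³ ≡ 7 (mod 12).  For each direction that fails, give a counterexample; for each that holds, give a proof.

(⇒) Suppose r ≡ 7 (mod 12). Write r = 12j + 7. Then (12j + 7)³ = 1728j³ + 3024j² + 1764j + 343 = 12(144j³ + 252j² + 147j + 28) + 7, so r³ ≡ 7 (mod 12).

(⇐) Conversely, suppose r³ ≡ 7 (mod 12). The only residue r in {0, …, 11} with r³ ≡ 7 (mod 12) is r = 7, so r ≡ 7 (mod 12).

Both directions hold; the statement is true.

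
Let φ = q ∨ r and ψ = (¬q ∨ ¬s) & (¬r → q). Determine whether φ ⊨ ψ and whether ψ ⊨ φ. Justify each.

(⇒) fails; (⇐) holds.

[⇒] This fails. Under s = T, q = T, r = F, the left side is true but the right side is false.

[⇐] Assume the antecedent. If q is true, q ∨ r reduces to true regardless of the other variables. If q is false, the antecedent forces (s = F, q = F, r = T) or (s = T, q = F, r = T), and q ∨ r holds there. Either way q ∨ r holds.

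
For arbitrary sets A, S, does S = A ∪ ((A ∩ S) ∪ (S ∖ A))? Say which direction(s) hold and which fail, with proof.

(⟹) Let x ∈ S. Then either x ∈ S and x ∉ A; or x ∈ A ∩ S. In each case x ∈ A ∪ ((A ∩ S) ∪ (S ∖ A)), so S ⊆ A ∪ ((A ∩ S) ∪ (S ∖ A)).

(⟸) This inclusion fails. Take A = {1}, S = ∅; then 1 ∈ A ∪ ((A ∩ S) ∪ (S ∖ A)) but 1 ∉ S.

The sets are not equal: only the forward inclusion holds.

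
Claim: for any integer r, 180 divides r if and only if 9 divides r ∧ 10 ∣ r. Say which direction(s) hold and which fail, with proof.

Only the forward implication holds.

(→) If 180 ∣ r, write r = 180q. Since 180 = 20·9, r = 9·(20q), so 9 ∣ r; and since 180 = 18·10, r = 10·(18q), so 10 ∣ r.

(←) This fails: take r = 90. Both 9 ∣ 90 and 10 ∣ 90, yet 90 is not a multiple of 180 (since 90 = 0·180 + 90), so 180 ∤ 90.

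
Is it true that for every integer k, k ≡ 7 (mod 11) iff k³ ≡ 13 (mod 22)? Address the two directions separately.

Only the converse holds.

[⇒] This fails: take k = 18. Then 18 ≡ 7 (mod 11), but 18³ = 5832 ≡ 2 (mod 22), not 13.

[⇐] Conversely, the residues r modulo 22 with r³ ≡ 13 (mod 22) are exactly {7}, and each is ≡ 7 (mod 11).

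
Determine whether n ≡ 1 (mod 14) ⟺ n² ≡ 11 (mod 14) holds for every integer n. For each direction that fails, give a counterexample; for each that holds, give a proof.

[⇒] This fails: take n = 1. Then 1 ≡ 1 (mod 14), but 1² = 1 ≡ 1 (mod 14), not 11.

[⇐] This fails: take n = 5. Then 5² = 25 ≡ 11 (mod 14), yet 5 ≡ 5 (mod 14), not 1.

Both directions fail.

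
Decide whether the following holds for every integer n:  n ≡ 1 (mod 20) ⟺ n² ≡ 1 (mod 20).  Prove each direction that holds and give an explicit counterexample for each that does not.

Only the forward direction holds.

(⟸) This fails: take n = 9. Then 9² = 81 ≡ 1 (mod 20), yet 9 ≡ 9 (mod 20), not 1.

(⟹) Suppose n ≡ 1 (mod 20). Write n = 20j + 1. Then (20j + 1)² = 400j² + 40j + 1 = 20(20j² + 2j) + 1, so n² ≡ 1 (mod 20).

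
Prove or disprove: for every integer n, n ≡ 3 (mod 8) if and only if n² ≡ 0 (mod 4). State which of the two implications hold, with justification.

(⟹) This fails: take n = 3. Then 3 ≡ 3 (mod 8), but 3² = 9 ≡ 1 (mod 4), not 0.

(⟸) This fails: take n = 0. Then 0² = 0 ≡ 0 (mod 4), yet 0 ≡ 0 (mod 8), not 3.

(⇒) fails and (⇐) fails.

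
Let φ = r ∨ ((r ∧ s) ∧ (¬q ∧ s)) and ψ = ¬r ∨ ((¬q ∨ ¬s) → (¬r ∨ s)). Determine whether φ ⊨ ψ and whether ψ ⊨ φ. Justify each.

Both directions fail.

(→) This fails. Under r = T, q = F, s = F, the left side is true but the right side is false.

(←) This fails. Under r = F, q = F, s = F, the left side is false but the right side is true.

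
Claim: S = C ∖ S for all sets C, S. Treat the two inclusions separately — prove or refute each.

Both inclusions fail.

(⊆) This inclusion fails. Take C = ∅, S = {1}; then 1 ∈ S but 1 ∉ C ∖ S.

(⊇) This inclusion fails. Take C = {1}, S = ∅; then 1 ∈ C ∖ S but 1 ∉ S.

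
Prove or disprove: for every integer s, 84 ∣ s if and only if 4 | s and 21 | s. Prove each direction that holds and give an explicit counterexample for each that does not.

Forward direction. If 84 ∣ s, write s = 84q. Since 84 = 21·4, s = 4·(21q), so 4 ∣ s; and since 84 = 4·21, s = 21·(4q), so 21 ∣ s.

Converse. Suppose 4 ∣ s and 21 ∣ s. Any common multiple of 4 and 21 is a multiple of their lcm; here gcd(4, 21) = 1, so lcm(4, 21) = 4·21 = 84, so 84 ∣ s.

Both directions hold; the statement is true.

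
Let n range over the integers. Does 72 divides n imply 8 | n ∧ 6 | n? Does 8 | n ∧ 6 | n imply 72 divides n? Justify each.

The forward direction holds; the converse fails.

Forward direction. If 72 ∣ n, write n = 72q. Since 72 = 9·8, n = 8·(9q), so 8 ∣ n; and since 72 = 12·6, n = 6·(12q), so 6 ∣ n.

Converse. This fails: take n = 24. Both 8 ∣ 24 and 6 ∣ 24, yet 24 is not a multiple of 72 (since 24 = 0·72 + 24), so 72 ∤ 24.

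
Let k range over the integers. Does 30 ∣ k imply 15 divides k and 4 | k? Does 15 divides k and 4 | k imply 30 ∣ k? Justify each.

Forward direction. This fails: take k = 30. Certainly 30 ∣ 30, but 4 ∤ 30.

Converse. Suppose 15 ∣ k and 4 ∣ k. Any common multiple of 15 and 4 is a multiple of their lcm; here gcd(15, 4) = 1, so lcm(15, 4) = 15·4 = 60, so 60 ∣ k. Since 30 ∣ 60, it follows that 30 ∣ k.

Only the reverse direction holds.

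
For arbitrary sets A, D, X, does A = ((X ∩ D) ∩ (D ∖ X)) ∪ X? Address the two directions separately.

(⟹) This inclusion fails. Take A = {1}, D = ∅, X = ∅; then 1 ∈ A but 1 ∉ ((X ∩ D) ∩ (D ∖ X)) ∪ X.

(⟸) This inclusion fails. Take A = ∅, D = ∅, X = {1}; then 1 ∈ ((X ∩ D) ∩ (D ∖ X)) ∪ X but 1 ∉ A.

Neither inclusion holds.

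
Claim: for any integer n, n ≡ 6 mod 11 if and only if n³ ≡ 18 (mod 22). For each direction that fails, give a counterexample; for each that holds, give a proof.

(⇒) fails; (⇐) holds.

(⟹) This fails: take n = 17. Then 17 ≡ 6 (mod 11), but 17³ = 4913 ≡ 7 (mod 22), not 18.

(⟸) Conversely, the residues r modulo 22 with r³ ≡ 18 (mod 22) are exactly {6}, and each is ≡ 6 (mod 11).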